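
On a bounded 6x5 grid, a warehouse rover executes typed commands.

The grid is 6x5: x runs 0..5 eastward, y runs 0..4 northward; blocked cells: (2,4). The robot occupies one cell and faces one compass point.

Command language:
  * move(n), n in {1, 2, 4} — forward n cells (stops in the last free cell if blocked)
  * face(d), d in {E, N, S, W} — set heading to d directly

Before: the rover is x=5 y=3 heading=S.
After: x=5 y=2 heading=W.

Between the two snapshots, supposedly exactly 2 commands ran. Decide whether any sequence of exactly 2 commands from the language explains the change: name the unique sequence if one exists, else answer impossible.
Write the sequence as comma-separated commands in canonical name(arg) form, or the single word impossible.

move(1), face(W)

key: running face(W) before move(1) would end elsewhere — order is forced
from: x=5 y=3 heading=S
[1] after move(1): x=5 y=2 heading=S
[2] after face(W): x=5 y=2 heading=W
no other 2-command option fits: unique.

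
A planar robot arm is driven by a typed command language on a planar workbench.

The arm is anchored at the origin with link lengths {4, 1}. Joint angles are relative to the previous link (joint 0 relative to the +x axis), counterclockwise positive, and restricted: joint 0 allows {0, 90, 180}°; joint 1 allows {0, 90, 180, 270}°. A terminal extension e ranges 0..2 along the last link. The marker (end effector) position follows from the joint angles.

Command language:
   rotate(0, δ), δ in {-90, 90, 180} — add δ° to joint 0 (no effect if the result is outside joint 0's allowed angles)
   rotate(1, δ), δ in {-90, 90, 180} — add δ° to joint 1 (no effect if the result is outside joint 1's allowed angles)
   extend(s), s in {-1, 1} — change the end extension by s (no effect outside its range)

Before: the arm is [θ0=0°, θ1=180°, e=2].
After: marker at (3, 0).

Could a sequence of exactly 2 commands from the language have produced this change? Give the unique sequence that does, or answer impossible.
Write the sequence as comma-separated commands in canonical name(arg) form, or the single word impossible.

extend(-1), extend(-1)

initial: [θ0=0°, θ1=180°, e=2]
step 1 (extend(-1)): [θ0=0°, θ1=180°, e=1]
step 2 (extend(-1)): [θ0=0°, θ1=180°, e=0]
uniquely the one of 64 2-step routes that fits.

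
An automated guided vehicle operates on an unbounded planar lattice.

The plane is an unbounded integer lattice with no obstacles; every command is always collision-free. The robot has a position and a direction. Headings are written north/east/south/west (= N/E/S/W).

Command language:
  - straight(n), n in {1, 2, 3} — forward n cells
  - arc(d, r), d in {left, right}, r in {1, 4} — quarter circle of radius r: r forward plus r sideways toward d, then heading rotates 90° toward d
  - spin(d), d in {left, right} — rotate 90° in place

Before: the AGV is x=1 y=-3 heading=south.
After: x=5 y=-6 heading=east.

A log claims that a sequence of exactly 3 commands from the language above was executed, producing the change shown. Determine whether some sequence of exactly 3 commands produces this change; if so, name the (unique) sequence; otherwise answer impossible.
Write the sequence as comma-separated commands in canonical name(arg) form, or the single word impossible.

straight(2), arc(left, 1), straight(3)

key: running straight(3) before straight(2) would end elsewhere — order is forced
start: x=1 y=-3 heading=south
1. straight(2) → x=1 y=-5 heading=south
2. arc(left, 1) → x=2 y=-6 heading=east
3. straight(3) → x=5 y=-6 heading=east
uniquely the one of 729 3-step routes that fits.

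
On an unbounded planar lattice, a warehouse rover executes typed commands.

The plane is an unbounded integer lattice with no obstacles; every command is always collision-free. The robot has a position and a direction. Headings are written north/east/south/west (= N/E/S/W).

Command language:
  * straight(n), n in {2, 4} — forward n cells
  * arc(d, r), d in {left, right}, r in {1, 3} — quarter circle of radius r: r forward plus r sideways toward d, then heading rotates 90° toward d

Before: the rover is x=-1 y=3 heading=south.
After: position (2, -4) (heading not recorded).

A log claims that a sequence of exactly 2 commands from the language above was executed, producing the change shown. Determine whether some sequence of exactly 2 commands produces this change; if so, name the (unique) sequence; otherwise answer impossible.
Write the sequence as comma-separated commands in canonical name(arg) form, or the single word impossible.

straight(4), arc(left, 3)

key: running arc(left, 3) before straight(4) would end elsewhere — order is forced
start: x=-1 y=3 heading=south
step 1 (straight(4)): x=-1 y=-1 heading=south
step 2 (arc(left, 3)): x=2 y=-4 heading=east
no rival 2-sequence matches.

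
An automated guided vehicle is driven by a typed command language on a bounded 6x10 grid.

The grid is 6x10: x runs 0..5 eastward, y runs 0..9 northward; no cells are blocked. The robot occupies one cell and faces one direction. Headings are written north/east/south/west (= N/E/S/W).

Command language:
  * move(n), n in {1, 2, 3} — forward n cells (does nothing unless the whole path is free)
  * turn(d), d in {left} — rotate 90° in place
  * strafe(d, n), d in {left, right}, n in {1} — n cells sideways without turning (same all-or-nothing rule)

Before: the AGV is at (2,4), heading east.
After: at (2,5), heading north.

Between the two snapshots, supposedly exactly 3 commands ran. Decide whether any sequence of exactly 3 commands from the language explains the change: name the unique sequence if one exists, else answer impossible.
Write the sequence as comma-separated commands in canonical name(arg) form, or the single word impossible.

strafe(right, 1), turn(left), move(2)

key: cell and facing (now N) both changed — the 3 commands mix motion and turning
t0: at (2,4), heading east
[1] after strafe(right, 1): at (2,3), heading east
[2] after turn(left): at (2,3), heading north
[3] after move(2): at (2,5), heading north
all 216 alternatives checked — unique.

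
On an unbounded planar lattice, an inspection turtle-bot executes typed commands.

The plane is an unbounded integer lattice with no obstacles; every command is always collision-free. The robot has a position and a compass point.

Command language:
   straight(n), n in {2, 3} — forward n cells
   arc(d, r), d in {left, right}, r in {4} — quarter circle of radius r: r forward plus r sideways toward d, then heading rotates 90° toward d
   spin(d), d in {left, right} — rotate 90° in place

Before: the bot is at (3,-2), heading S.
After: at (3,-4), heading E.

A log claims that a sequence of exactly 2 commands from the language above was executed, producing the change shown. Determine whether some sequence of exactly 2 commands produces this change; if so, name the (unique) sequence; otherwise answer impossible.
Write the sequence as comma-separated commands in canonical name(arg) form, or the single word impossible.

straight(2), spin(left)

key: running spin(left) before straight(2) would end elsewhere — order is forced
begin: at (3,-2), heading S
1. straight(2) → at (3,-4), heading S
2. spin(left) → at (3,-4), heading E
no rival 2-sequence matches.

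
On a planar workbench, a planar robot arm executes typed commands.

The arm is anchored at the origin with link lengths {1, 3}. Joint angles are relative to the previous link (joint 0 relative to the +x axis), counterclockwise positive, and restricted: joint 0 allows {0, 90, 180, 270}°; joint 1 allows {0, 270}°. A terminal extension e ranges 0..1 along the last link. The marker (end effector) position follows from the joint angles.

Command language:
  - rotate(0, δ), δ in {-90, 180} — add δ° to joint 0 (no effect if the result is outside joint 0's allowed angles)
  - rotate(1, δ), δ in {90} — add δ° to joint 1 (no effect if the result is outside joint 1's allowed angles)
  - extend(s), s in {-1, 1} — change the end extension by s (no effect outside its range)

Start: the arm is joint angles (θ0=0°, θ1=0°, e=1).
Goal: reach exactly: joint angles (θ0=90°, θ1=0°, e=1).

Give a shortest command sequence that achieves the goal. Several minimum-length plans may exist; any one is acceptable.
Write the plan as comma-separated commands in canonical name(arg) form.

from: joint angles (θ0=0°, θ1=0°, e=1)
t=1 rotate(0, 180) ⇒ joint angles (θ0=180°, θ1=0°, e=1)
t=2 rotate(0, -90) ⇒ joint angles (θ0=90°, θ1=0°, e=1)
minimal: 2 command(s), checked below 2.

rotate(0, 180), rotate(0, -90)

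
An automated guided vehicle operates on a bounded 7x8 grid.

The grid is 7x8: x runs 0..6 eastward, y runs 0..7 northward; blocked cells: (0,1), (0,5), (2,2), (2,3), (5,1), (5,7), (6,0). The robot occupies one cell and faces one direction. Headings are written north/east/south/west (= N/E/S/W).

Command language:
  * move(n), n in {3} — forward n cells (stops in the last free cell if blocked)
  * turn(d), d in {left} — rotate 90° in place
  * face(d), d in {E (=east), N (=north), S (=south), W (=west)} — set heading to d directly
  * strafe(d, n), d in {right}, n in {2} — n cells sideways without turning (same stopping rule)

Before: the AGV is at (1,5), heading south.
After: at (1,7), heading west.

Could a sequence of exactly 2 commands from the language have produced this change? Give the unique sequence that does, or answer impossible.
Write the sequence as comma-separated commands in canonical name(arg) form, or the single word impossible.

face(W), strafe(right, 2)

key: running strafe(right, 2) before face(W) would end elsewhere — order is forced
from: at (1,5), heading south
[1] after face(W): at (1,5), heading west
[2] after strafe(right, 2): at (1,7), heading west
no other 2-command option fits: unique.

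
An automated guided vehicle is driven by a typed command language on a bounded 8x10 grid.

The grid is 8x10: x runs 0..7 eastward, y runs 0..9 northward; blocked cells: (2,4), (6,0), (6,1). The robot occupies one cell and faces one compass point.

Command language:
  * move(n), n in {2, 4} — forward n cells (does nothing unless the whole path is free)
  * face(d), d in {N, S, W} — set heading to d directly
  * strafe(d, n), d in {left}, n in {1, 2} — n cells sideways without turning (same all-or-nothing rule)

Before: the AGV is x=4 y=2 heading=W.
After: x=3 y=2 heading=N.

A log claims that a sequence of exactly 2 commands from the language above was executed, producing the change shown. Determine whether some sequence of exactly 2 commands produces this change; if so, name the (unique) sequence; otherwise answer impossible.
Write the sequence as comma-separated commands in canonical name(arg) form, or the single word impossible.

key: cell and facing (now N) both changed — the 2 commands mix motion and turning
from: x=4 y=2 heading=W
t=1 face(N) ⇒ x=4 y=2 heading=N
t=2 strafe(left, 1) ⇒ x=3 y=2 heading=N
no rival 2-sequence matches.

face(N), strafe(left, 1)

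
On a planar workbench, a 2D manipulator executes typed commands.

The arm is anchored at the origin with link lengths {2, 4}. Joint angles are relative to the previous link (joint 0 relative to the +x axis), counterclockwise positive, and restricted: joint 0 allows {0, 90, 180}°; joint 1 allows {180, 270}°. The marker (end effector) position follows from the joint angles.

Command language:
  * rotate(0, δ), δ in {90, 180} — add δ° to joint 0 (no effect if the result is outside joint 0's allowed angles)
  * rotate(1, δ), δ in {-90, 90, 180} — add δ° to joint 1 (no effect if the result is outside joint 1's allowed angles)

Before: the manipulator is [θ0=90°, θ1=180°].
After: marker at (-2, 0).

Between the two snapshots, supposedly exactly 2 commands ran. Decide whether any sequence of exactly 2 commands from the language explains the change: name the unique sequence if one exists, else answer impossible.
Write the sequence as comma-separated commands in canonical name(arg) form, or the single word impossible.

rotate(0, 90), rotate(0, 180)

key: running rotate(0, 180) before rotate(0, 90) would end elsewhere — order is forced
initial: [θ0=90°, θ1=180°]
step 1 (rotate(0, 90)): [θ0=180°, θ1=180°]
step 2 (rotate(0, 180)): [θ0=0°, θ1=180°]
all 25 alternatives checked — unique.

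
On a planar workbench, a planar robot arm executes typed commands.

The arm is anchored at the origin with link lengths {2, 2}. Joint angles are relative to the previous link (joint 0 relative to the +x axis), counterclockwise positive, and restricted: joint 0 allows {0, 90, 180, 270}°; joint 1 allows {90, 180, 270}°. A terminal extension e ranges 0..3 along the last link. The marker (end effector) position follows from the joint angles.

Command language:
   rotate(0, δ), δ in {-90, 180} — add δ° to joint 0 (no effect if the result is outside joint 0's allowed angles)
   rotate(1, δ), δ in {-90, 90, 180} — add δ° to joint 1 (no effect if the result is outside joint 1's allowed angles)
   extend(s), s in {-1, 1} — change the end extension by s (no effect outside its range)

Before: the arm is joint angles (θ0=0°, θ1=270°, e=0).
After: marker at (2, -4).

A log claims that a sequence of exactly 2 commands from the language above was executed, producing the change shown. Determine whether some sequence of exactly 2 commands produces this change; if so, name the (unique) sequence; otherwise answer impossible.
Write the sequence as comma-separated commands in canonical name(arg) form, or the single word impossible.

extend(1), extend(1)

start: joint angles (θ0=0°, θ1=270°, e=0)
[1] after extend(1): joint angles (θ0=0°, θ1=270°, e=1)
[2] after extend(1): joint angles (θ0=0°, θ1=270°, e=2)
all 49 alternatives checked — unique.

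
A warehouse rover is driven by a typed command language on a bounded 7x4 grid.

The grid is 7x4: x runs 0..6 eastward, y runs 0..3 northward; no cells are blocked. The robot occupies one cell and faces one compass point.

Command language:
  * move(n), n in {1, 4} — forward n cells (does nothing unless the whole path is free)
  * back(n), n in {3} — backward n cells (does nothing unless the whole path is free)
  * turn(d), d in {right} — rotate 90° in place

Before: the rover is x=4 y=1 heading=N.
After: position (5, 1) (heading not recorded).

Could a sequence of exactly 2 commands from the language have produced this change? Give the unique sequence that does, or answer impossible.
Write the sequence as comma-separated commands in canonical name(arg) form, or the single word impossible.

turn(right), move(1)

key: order matters: swapping turn(right) and move(1) lands elsewhere
from: x=4 y=1 heading=N
step 1 (turn(right)): x=4 y=1 heading=E
step 2 (move(1)): x=5 y=1 heading=E
all 16 alternatives checked — unique.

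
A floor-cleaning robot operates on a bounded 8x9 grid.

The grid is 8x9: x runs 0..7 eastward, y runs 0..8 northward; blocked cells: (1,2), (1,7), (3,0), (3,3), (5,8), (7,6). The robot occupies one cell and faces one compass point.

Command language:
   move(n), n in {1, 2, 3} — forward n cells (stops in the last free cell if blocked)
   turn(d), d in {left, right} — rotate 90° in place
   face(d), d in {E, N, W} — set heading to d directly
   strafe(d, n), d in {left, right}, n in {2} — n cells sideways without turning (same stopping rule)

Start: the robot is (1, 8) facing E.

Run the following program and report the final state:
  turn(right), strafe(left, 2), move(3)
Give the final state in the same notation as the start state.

begin: (1, 8) facing E
t=1 turn(right) ⇒ (1, 8) facing S
t=2 strafe(left, 2) ⇒ (3, 8) facing S
t=3 move(3) ⇒ (3, 5) facing S

(3, 5) facing S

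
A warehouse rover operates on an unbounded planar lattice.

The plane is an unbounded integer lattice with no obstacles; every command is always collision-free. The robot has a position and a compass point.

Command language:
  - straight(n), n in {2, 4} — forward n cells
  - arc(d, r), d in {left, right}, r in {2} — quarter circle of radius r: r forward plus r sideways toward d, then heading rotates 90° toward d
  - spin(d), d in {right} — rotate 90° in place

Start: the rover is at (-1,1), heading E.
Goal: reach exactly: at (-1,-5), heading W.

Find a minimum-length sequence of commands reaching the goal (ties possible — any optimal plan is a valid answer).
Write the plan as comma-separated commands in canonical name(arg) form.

arc(right, 2), straight(2), arc(right, 2)

initial: at (-1,1), heading E
[1] after arc(right, 2): at (1,-1), heading S
[2] after straight(2): at (1,-3), heading S
[3] after arc(right, 2): at (-1,-5), heading W
minimal: 3 command(s), checked below 3.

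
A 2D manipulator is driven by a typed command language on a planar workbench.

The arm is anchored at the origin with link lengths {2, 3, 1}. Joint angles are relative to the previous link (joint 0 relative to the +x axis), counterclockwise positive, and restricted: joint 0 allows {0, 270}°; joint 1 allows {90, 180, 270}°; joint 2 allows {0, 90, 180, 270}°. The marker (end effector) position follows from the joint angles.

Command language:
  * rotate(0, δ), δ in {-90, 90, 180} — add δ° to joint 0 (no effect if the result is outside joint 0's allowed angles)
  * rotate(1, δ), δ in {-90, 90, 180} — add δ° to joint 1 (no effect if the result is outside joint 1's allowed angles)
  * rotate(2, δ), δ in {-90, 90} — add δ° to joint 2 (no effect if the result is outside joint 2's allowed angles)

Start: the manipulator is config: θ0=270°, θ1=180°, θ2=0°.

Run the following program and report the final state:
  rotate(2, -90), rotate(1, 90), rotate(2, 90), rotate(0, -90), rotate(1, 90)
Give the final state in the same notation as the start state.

start: config: θ0=270°, θ1=180°, θ2=0°
step 1 (rotate(2, -90)): config: θ0=270°, θ1=180°, θ2=270°
step 2 (rotate(1, 90)): config: θ0=270°, θ1=270°, θ2=270°
step 3 (rotate(2, 90)): config: θ0=270°, θ1=270°, θ2=0°
step 4 (rotate(0, -90)): config: θ0=270°, θ1=270°, θ2=0°
step 5 (rotate(1, 90)): config: θ0=270°, θ1=270°, θ2=0°

config: θ0=270°, θ1=270°, θ2=0°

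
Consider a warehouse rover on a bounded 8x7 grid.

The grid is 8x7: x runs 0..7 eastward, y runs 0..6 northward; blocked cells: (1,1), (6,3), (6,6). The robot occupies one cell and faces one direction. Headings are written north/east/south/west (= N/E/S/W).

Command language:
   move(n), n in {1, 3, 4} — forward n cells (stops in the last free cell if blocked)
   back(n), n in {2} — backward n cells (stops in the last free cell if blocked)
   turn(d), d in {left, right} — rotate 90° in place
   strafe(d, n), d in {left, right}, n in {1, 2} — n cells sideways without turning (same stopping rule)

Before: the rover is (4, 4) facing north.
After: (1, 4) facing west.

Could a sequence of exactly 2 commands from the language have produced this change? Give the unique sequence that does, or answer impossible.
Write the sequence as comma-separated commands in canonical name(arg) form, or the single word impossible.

key: order matters: swapping turn(left) and move(3) lands elsewhere
start: (4, 4) facing north
t=1 turn(left) ⇒ (4, 4) facing west
t=2 move(3) ⇒ (1, 4) facing west
all 100 alternatives checked — unique.

turn(left), move(3)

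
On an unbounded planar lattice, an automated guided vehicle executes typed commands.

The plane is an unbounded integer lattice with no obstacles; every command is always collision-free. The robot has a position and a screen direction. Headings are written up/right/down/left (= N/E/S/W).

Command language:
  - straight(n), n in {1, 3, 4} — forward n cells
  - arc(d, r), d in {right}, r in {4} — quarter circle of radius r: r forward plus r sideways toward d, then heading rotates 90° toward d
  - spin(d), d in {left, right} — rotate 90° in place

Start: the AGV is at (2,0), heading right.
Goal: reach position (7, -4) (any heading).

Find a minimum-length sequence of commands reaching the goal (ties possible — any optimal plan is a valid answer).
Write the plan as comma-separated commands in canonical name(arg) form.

straight(1), arc(right, 4)

from: at (2,0), heading right
step 1 (straight(1)): at (3,0), heading right
step 2 (arc(right, 4)): at (7,-4), heading down
shorter routes all fall short; 2 is best.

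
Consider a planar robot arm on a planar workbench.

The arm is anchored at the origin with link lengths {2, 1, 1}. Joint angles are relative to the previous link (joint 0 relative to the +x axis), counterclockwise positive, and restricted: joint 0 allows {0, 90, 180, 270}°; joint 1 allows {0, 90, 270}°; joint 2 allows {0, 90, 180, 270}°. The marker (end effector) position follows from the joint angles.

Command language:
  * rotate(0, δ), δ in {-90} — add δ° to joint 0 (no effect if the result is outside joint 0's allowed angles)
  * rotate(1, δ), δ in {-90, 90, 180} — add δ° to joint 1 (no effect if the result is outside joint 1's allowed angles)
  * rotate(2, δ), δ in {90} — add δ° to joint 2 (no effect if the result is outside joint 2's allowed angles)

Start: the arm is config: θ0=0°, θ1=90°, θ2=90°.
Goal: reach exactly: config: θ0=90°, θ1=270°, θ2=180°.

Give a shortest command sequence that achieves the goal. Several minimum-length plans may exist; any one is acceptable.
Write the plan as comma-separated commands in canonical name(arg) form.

rotate(2, 90), rotate(0, -90), rotate(0, -90), rotate(0, -90), rotate(1, 180)

from: config: θ0=0°, θ1=90°, θ2=90°
1. rotate(2, 90) → config: θ0=0°, θ1=90°, θ2=180°
2. rotate(0, -90) → config: θ0=270°, θ1=90°, θ2=180°
3. rotate(0, -90) → config: θ0=180°, θ1=90°, θ2=180°
4. rotate(0, -90) → config: θ0=90°, θ1=90°, θ2=180°
5. rotate(1, 180) → config: θ0=90°, θ1=270°, θ2=180°
no 4-step plan works, so 5 is optimal.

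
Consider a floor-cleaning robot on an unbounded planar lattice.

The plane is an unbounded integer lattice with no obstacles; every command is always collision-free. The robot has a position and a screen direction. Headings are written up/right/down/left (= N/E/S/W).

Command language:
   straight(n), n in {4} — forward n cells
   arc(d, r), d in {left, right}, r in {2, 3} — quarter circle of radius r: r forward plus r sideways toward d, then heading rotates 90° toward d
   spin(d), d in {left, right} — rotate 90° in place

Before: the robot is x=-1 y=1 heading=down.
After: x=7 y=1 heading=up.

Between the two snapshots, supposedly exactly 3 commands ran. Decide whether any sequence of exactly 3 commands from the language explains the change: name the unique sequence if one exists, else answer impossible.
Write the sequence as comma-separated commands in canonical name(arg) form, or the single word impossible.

arc(left, 2), straight(4), arc(left, 2)

key: position moved to (7,1) AND the heading swung to N — translation plus rotation needed
begin: x=-1 y=1 heading=down
t=1 arc(left, 2) ⇒ x=1 y=-1 heading=right
t=2 straight(4) ⇒ x=5 y=-1 heading=right
t=3 arc(left, 2) ⇒ x=7 y=1 heading=up
no other 3-command option fits: unique.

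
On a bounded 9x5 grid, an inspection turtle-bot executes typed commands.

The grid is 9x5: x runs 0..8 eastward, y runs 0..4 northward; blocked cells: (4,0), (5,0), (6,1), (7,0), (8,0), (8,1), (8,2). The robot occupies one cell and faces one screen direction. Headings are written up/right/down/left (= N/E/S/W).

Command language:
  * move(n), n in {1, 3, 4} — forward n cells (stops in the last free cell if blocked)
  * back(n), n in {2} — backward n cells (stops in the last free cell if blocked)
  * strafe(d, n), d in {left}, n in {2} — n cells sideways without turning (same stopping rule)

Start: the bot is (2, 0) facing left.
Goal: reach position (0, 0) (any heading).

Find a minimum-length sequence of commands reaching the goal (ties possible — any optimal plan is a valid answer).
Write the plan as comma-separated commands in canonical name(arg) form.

move(4)

t0: (2, 0) facing left
step 1 (move(4)): (0, 0) facing left
shorter routes all fall short; 1 is best.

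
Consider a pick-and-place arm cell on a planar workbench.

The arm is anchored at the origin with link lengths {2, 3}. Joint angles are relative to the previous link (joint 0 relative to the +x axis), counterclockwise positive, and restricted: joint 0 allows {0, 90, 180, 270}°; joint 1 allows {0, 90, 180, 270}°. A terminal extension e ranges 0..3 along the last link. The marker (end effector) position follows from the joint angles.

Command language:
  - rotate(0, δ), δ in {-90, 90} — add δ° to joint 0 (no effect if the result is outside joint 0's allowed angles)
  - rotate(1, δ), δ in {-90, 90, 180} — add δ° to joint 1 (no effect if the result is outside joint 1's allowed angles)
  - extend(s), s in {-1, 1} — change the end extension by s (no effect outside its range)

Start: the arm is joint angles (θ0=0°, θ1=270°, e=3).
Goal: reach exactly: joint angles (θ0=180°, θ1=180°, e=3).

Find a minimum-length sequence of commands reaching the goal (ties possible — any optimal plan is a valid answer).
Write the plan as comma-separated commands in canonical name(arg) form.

rotate(0, 90), rotate(0, 90), rotate(1, -90)

initial: joint angles (θ0=0°, θ1=270°, e=3)
step 1 (rotate(0, 90)): joint angles (θ0=90°, θ1=270°, e=3)
step 2 (rotate(0, 90)): joint angles (θ0=180°, θ1=270°, e=3)
step 3 (rotate(1, -90)): joint angles (θ0=180°, θ1=180°, e=3)
no 2-step plan works, so 3 is optimal.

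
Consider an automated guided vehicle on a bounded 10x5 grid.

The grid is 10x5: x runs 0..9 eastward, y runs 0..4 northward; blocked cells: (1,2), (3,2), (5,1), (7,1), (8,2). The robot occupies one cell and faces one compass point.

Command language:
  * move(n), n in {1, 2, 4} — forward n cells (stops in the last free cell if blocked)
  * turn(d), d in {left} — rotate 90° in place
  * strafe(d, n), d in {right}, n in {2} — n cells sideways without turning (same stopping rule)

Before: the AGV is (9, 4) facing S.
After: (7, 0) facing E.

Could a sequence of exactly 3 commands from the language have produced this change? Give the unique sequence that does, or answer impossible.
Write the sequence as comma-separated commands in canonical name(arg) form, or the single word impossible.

move(4), strafe(right, 2), turn(left)

key: position moved to (7,0) AND the heading swung to E — translation plus rotation needed
initial: (9, 4) facing S
1. move(4) → (9, 0) facing S
2. strafe(right, 2) → (7, 0) facing S
3. turn(left) → (7, 0) facing E
uniquely the one of 125 3-step routes that fits.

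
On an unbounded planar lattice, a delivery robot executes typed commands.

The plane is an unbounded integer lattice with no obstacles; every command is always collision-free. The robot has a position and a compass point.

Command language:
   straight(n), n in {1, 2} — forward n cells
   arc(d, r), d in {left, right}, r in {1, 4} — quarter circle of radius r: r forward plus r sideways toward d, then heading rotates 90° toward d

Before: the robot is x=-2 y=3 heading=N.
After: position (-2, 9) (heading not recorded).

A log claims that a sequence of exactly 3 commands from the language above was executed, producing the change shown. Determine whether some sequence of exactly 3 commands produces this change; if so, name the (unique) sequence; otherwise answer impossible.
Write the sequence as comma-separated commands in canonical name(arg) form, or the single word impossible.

start: x=-2 y=3 heading=N
t=1 straight(2) ⇒ x=-2 y=5 heading=N
t=2 straight(2) ⇒ x=-2 y=7 heading=N
t=3 straight(2) ⇒ x=-2 y=9 heading=N
no rival 3-sequence matches.

straight(2), straight(2), straight(2)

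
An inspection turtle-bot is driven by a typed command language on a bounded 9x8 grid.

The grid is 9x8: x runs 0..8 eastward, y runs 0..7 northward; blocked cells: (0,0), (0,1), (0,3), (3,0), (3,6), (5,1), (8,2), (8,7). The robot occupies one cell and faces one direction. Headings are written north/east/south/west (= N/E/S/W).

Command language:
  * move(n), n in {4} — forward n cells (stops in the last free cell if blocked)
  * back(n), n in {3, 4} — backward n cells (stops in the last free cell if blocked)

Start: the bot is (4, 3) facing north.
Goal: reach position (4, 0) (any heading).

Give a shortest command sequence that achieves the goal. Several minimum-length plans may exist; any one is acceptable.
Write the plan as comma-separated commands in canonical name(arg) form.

back(4)

t0: (4, 3) facing north
step 1 (back(4)): (4, 0) facing north
nothing shorter than 1 reaches the goal.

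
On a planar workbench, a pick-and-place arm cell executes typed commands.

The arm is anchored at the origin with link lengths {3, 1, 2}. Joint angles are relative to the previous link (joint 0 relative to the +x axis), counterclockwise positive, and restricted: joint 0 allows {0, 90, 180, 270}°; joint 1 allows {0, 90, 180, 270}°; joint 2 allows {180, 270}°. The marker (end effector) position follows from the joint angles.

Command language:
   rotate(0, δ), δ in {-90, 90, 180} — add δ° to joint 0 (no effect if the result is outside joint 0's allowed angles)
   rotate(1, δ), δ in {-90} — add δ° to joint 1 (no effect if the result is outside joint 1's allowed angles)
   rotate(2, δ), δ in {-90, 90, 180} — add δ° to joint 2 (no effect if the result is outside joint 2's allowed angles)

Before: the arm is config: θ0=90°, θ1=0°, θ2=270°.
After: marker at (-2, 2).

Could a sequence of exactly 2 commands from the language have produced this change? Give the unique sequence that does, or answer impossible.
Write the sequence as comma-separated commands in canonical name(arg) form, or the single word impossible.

t0: config: θ0=90°, θ1=0°, θ2=270°
step 1 (rotate(1, -90)): config: θ0=90°, θ1=270°, θ2=270°
step 2 (rotate(1, -90)): config: θ0=90°, θ1=180°, θ2=270°
uniquely the one of 49 2-step routes that fits.

rotate(1, -90), rotate(1, -90)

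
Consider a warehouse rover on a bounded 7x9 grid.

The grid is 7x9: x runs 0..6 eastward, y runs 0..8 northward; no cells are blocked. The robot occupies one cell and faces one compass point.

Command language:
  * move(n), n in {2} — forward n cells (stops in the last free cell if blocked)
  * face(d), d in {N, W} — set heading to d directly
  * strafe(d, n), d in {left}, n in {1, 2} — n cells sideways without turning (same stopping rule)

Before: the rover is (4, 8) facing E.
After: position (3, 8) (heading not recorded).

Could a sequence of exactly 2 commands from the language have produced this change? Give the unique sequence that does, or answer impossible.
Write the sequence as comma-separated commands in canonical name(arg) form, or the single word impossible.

key: running strafe(left, 1) before face(N) would end elsewhere — order is forced
start: (4, 8) facing E
[1] after face(N): (4, 8) facing N
[2] after strafe(left, 1): (3, 8) facing N
all 25 alternatives checked — unique.

face(N), strafe(left, 1)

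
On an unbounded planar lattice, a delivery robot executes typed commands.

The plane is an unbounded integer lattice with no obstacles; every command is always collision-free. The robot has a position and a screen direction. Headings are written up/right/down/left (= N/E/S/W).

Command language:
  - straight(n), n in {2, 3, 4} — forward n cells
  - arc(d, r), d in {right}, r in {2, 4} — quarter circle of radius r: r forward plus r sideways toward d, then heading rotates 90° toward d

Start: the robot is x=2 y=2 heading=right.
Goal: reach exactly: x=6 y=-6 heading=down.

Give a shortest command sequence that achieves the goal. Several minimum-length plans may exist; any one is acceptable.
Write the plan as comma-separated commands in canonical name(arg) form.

arc(right, 4), straight(4)

begin: x=2 y=2 heading=right
t=1 arc(right, 4) ⇒ x=6 y=-2 heading=down
t=2 straight(4) ⇒ x=6 y=-6 heading=down
minimal: 2 command(s), checked below 2.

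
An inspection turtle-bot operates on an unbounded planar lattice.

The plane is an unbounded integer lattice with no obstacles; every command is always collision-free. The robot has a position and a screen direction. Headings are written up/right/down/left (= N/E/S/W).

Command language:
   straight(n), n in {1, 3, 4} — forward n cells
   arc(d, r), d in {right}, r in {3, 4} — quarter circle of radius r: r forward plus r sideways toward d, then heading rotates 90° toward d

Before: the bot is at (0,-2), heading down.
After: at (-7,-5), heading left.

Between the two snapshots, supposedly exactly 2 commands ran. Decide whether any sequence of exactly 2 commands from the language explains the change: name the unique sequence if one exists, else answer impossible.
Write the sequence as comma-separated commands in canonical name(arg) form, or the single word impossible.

arc(right, 3), straight(4)

key: position moved to (-7,-5) AND the heading swung to W — translation plus rotation needed
t0: at (0,-2), heading down
t=1 arc(right, 3) ⇒ at (-3,-5), heading left
t=2 straight(4) ⇒ at (-7,-5), heading left
no rival 2-sequence matches.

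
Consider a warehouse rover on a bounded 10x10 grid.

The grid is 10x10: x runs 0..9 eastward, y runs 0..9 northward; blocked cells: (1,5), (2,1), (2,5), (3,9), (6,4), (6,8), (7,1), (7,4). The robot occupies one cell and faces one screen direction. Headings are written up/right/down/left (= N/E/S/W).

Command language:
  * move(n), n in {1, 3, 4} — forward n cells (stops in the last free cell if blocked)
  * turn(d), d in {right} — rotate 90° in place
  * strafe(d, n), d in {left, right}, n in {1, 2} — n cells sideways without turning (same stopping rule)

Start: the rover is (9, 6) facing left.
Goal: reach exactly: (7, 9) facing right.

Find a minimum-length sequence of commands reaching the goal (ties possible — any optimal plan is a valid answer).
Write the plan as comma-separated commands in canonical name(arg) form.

turn(right), strafe(left, 2), move(4), turn(right)

begin: (9, 6) facing left
1. turn(right) → (9, 6) facing up
2. strafe(left, 2) → (7, 6) facing up
3. move(4) → (7, 9) facing up
4. turn(right) → (7, 9) facing right
no 3-step plan works, so 4 is optimal.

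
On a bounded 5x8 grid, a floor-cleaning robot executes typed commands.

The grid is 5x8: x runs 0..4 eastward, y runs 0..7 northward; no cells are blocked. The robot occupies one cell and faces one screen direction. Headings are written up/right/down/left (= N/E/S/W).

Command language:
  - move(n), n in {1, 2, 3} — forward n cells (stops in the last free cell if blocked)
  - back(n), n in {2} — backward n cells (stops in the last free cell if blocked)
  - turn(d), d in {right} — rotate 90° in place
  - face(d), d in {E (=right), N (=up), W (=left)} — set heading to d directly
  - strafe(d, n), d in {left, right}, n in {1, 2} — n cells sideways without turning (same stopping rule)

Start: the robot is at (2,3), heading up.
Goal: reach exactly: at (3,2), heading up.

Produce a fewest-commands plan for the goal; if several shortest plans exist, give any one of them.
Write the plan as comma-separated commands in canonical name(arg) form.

start: at (2,3), heading up
1. move(1) → at (2,4), heading up
2. back(2) → at (2,2), heading up
3. strafe(right, 1) → at (3,2), heading up
nothing shorter than 3 reaches the goal.

move(1), back(2), strafe(right, 1)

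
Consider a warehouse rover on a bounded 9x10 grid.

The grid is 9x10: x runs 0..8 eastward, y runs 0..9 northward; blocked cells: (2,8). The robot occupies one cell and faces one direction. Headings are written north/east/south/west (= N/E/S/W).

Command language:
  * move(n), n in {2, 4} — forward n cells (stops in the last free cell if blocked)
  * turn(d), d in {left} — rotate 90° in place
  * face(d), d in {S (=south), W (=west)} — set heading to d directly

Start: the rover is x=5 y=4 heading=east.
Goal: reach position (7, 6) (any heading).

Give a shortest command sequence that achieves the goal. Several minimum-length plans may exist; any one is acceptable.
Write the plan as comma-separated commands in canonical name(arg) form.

move(2), turn(left), move(2)

t0: x=5 y=4 heading=east
t=1 move(2) ⇒ x=7 y=4 heading=east
t=2 turn(left) ⇒ x=7 y=4 heading=north
t=3 move(2) ⇒ x=7 y=6 heading=north
no 2-step plan works, so 3 is optimal.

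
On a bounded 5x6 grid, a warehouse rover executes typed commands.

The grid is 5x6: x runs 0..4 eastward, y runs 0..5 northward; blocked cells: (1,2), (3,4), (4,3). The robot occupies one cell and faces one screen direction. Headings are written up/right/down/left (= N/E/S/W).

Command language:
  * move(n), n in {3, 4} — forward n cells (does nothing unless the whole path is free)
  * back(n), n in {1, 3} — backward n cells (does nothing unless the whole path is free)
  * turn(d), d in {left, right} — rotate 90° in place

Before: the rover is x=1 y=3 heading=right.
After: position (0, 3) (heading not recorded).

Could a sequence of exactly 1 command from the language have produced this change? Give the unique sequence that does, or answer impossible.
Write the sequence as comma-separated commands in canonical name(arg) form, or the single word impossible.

back(1)

start: x=1 y=3 heading=right
t=1 back(1) ⇒ x=0 y=3 heading=right
uniquely the one of 6 1-step routes that fits.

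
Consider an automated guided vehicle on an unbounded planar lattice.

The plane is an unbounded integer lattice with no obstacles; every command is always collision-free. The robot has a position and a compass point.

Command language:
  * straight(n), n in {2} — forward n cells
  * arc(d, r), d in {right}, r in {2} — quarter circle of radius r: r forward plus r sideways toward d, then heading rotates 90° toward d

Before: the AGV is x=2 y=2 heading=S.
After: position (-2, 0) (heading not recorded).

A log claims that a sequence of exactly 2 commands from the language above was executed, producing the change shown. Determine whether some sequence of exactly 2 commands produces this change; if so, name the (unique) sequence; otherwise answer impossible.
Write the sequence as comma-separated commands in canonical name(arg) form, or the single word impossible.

key: running straight(2) before arc(right, 2) would end elsewhere — order is forced
initial: x=2 y=2 heading=S
t=1 arc(right, 2) ⇒ x=0 y=0 heading=W
t=2 straight(2) ⇒ x=-2 y=0 heading=W
no rival 2-sequence matches.

arc(right, 2), straight(2)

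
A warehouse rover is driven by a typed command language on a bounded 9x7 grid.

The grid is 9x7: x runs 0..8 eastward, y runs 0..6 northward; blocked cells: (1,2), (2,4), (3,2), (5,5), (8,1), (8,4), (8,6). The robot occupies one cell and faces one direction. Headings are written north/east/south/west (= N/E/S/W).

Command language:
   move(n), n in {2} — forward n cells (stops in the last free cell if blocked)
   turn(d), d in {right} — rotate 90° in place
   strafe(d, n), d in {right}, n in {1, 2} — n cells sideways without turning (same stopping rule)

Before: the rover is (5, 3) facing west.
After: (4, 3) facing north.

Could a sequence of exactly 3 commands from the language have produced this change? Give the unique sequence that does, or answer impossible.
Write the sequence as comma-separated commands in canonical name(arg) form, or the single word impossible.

move(2), turn(right), strafe(right, 1)

key: running strafe(right, 1) before move(2) would end elsewhere — order is forced
from: (5, 3) facing west
[1] after move(2): (3, 3) facing west
[2] after turn(right): (3, 3) facing north
[3] after strafe(right, 1): (4, 3) facing north
no rival 3-sequence matches.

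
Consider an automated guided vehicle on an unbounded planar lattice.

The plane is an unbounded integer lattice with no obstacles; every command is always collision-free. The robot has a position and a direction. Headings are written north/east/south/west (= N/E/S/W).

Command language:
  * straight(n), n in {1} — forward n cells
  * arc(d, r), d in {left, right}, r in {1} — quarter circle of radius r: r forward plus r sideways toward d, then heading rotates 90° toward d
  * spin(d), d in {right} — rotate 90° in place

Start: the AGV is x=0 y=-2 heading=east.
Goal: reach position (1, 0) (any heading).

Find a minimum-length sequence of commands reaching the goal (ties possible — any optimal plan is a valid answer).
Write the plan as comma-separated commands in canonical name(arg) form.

arc(left, 1), straight(1)

t0: x=0 y=-2 heading=east
1. arc(left, 1) → x=1 y=-1 heading=north
2. straight(1) → x=1 y=0 heading=north
shorter routes all fall short; 2 is best.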